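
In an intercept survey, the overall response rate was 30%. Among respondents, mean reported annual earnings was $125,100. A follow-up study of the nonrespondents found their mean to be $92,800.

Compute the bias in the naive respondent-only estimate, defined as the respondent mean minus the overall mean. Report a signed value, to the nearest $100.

Nonresponse fraction = 1 − 0.3 = 0.7.
Bias = (nonresponse fraction) × (respondent mean − nonrespondent mean)
     = 0.7 × (125,100 − 92,800) = 0.7 × 32,300 = 22,610.

+$22,600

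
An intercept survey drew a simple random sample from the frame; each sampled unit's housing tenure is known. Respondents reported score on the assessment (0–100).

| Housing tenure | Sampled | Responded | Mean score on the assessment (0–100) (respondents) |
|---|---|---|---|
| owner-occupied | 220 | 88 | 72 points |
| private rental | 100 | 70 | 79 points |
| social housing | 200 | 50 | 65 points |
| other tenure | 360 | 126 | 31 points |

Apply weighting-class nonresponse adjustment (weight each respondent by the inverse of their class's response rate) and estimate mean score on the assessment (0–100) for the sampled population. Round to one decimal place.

54.4

Response rates by class: owner-occupied 88/220 = 40%, private rental 70/100 = 70%, social housing 50/200 = 25%, other tenure 126/360 = 35%.
Weighting each respondent by the inverse class response rate inflates each class back to its sampled size, so the class weight is n_sampled:
  owner-occupied: 220 × 72 = 15,840
  private rental: 100 × 79 = 7900
  social housing: 200 × 65 = 13,000
  other tenure: 360 × 31 = 11,160
Adjusted estimate = 47,900 / 880 = 54.4318 → 54.4.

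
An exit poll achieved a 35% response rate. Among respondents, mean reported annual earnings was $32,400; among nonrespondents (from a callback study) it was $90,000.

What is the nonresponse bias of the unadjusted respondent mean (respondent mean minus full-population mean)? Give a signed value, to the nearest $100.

-$37,400

Nonresponse fraction = 1 − 0.35 = 0.65.
Bias = (nonresponse fraction) × (respondent mean − nonrespondent mean)
     = 0.65 × (32,400 − 90,000) = 0.65 × -57,600 = -37,440.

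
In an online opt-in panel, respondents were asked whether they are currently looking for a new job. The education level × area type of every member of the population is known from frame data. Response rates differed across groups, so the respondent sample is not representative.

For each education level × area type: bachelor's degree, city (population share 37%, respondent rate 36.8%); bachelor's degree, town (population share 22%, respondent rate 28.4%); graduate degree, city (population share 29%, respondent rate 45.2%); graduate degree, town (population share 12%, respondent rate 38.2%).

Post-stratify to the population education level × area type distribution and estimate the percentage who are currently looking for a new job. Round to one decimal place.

37.6%

Each cell contributes population-share × respondent value:
  bachelor's degree, city: 0.37 × 36.8 = 13.616
  bachelor's degree, town: 0.22 × 28.4 = 6.248
  graduate degree, city: 0.29 × 45.2 = 13.108
  graduate degree, town: 0.12 × 38.2 = 4.584
Post-stratified estimate = 37.556 → 37.6%.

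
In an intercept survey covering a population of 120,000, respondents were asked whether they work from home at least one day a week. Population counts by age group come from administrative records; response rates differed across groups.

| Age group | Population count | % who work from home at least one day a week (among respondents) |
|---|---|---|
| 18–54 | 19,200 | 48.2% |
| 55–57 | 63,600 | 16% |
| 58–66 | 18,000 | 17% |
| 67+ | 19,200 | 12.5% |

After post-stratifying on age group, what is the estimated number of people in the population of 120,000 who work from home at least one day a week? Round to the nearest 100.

24,900

Estimated count per cell = population count × respondent percentage:
  18–54: 19,200 × 48.2% = 9254.4
  55–57: 63,600 × 16% = 10,176
  58–66: 18,000 × 17% = 3060
  67+: 19,200 × 12.5% = 2400
Estimated total = 24890.4 → 24,900.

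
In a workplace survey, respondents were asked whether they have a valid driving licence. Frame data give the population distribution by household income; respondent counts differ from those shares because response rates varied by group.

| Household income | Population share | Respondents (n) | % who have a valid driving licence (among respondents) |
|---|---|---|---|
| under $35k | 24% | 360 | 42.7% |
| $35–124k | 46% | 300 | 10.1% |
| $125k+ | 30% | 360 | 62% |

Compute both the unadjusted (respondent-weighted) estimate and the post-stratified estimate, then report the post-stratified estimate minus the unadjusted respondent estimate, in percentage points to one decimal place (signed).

Without adjustment, the pooled respondent share is:
  (360/1020)×42.7 + (300/1020)×10.1 + (360/1020)×62 = 39.9235%
Post-stratifying to population shares instead:
  0.24×42.7 + 0.46×10.1 + 0.3×62 = 33.494%
Difference = 33.494 − 39.9235 = -6.4295 pp.

-6.4 percentage points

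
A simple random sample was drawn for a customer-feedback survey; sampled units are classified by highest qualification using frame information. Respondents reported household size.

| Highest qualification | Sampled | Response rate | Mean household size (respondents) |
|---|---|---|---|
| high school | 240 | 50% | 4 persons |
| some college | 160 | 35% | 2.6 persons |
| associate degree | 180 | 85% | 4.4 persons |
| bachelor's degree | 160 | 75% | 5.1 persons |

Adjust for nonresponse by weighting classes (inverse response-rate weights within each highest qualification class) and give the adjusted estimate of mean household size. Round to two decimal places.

Each respondent's weight = sampled/responded in their class; summing within a class gives n_sampled, so:
  high school: 240 × 4 = 960
  some college: 160 × 2.6 = 416
  associate degree: 180 × 4.4 = 792
  bachelor's degree: 160 × 5.1 = 816
Adjusted estimate = 2984 / 740 = 4.03243 → 4.03.

4.03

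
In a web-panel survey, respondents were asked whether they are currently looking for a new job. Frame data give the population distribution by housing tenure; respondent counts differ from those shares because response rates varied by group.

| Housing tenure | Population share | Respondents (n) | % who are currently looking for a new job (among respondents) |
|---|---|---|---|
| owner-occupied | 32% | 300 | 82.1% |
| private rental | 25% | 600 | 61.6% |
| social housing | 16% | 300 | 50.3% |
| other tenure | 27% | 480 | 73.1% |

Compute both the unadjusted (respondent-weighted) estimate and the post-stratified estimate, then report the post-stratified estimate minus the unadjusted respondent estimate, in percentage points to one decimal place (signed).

+2.9 percentage points

Naive respondent-only estimate (weights = respondent counts):
  (300/1680)×82.1 + (600/1680)×61.6 + (300/1680)×50.3 + (480/1680)×73.1 = 66.5286%
Reweighting by population housing tenure shares:
  0.32×82.1 + 0.25×61.6 + 0.16×50.3 + 0.27×73.1 = 69.457%
Difference = 69.457 − 66.5286 = 2.9284 pp.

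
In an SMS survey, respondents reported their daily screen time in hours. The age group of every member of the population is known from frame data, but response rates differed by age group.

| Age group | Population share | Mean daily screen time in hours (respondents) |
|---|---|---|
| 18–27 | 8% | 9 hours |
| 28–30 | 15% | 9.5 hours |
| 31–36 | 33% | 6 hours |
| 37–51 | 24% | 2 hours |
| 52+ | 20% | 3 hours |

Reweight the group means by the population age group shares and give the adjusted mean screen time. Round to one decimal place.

Each cell contributes population-share × respondent value:
  18–27: 0.08 × 9 = 0.72
  28–30: 0.15 × 9.5 = 1.425
  31–36: 0.33 × 6 = 1.98
  37–51: 0.24 × 2 = 0.48
  52+: 0.2 × 3 = 0.6
Post-stratified estimate = 5.205 → 5.2.

5.2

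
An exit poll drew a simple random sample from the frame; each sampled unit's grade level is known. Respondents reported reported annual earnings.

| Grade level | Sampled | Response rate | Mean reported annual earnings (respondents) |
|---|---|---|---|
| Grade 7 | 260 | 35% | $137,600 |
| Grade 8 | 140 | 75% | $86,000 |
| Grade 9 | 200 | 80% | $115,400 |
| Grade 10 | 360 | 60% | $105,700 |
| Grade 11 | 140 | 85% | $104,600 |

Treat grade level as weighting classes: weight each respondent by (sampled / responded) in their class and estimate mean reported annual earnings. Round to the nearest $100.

$112,400

Weighting each respondent by the inverse class response rate inflates each class back to its sampled size, so the class weight is n_sampled:
  Grade 7: 260 × 137,600 = 35,776,000
  Grade 8: 140 × 86,000 = 12,040,000
  Grade 9: 200 × 115,400 = 23,080,000
  Grade 10: 360 × 105,700 = 38,052,000
  Grade 11: 140 × 104,600 = 14,644,000
Adjusted estimate = 123,592,000 / 1,100 = 112356 → $112,400.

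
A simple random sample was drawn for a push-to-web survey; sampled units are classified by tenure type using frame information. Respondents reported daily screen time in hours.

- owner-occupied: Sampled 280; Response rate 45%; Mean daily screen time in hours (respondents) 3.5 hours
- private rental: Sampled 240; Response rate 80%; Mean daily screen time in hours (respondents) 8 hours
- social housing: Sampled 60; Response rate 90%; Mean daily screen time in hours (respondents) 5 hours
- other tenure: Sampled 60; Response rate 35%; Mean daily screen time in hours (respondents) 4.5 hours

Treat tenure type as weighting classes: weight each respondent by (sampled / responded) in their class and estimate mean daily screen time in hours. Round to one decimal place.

With weight = n_sampled/n_responded per class, the weighted class total is n_sampled:
  owner-occupied: 280 × 3.5 = 980
  private rental: 240 × 8 = 1920
  social housing: 60 × 5 = 300
  other tenure: 60 × 4.5 = 270
Adjusted estimate = 3470 / 640 = 5.42188 → 5.4.

5.4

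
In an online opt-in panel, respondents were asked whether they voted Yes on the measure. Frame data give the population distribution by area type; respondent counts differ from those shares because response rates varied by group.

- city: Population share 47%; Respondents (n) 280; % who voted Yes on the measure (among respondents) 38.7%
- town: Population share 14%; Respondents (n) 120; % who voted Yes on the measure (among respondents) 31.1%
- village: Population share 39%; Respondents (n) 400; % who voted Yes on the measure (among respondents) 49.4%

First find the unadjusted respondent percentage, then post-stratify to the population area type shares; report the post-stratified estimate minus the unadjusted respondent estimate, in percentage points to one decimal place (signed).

Naive respondent-only estimate (weights = respondent counts):
  (280/800)×38.7 + (120/800)×31.1 + (400/800)×49.4 = 42.91%
Reweighting by population area type shares:
  0.47×38.7 + 0.14×31.1 + 0.39×49.4 = 41.809%
Difference = 41.809 − 42.91 = -1.101 pp.

-1.1 percentage points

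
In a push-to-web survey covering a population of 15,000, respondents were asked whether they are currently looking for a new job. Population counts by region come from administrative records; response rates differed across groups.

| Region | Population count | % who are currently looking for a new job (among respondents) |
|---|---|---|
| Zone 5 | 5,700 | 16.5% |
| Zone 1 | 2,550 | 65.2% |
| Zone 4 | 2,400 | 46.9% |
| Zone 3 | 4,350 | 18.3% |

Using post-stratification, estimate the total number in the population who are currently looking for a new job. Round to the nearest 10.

4,520

Estimated count per cell = population count × respondent percentage:
  Zone 5: 5,700 × 16.5% = 940.5
  Zone 1: 2,550 × 65.2% = 1662.6
  Zone 4: 2,400 × 46.9% = 1125.6
  Zone 3: 4,350 × 18.3% = 796.05
Estimated total = 4524.75 → 4,520.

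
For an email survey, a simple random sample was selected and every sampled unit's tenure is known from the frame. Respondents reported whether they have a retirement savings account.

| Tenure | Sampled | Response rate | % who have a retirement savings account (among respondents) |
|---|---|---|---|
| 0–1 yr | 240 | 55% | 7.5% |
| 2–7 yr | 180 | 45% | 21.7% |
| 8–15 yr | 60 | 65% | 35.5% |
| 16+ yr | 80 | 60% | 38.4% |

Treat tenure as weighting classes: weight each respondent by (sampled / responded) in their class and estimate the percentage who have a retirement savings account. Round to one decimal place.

Each respondent's weight = sampled/responded in their class; summing within a class gives n_sampled, so:
  0–1 yr: 240 × 7.5 = 1800
  2–7 yr: 180 × 21.7 = 3906
  8–15 yr: 60 × 35.5 = 2130
  16+ yr: 80 × 38.4 = 3072
Adjusted estimate = 10,908 / 560 = 19.4786 → 19.5%.

19.5%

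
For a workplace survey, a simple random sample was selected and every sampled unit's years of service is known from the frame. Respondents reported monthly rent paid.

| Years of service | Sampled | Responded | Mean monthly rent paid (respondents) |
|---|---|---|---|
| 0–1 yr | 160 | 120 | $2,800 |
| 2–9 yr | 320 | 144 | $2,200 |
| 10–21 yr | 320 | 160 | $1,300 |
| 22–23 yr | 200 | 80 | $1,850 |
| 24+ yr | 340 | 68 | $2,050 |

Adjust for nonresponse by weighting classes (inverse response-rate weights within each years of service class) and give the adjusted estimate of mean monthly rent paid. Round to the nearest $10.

$1,970

Class response rates: 0–1 yr 120/160 = 75%, 2–9 yr 144/320 = 45%, 10–21 yr 160/320 = 50%, 22–23 yr 80/200 = 40%, 24+ yr 68/340 = 20%.
With weight = n_sampled/n_responded per class, the weighted class total is n_sampled:
  0–1 yr: 160 × 2800 = 448,000
  2–9 yr: 320 × 2200 = 704,000
  10–21 yr: 320 × 1300 = 416,000
  22–23 yr: 200 × 1850 = 370,000
  24+ yr: 340 × 2050 = 697,000
Adjusted estimate = 2,635,000 / 1,340 = 1966.42 → $1,970.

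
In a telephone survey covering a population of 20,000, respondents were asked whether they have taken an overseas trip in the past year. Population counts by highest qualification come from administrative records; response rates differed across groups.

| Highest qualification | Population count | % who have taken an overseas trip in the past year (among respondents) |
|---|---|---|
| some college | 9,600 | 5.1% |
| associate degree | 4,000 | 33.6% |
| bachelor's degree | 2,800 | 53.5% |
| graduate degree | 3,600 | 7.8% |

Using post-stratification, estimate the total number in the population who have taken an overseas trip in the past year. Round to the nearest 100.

3,600

Apply each group's respondent rate to its population count:
  some college: 9,600 × 5.1% = 489.6
  associate degree: 4,000 × 33.6% = 1344
  bachelor's degree: 2,800 × 53.5% = 1498
  graduate degree: 3,600 × 7.8% = 280.8
Estimated total = 3612.4 → 3,600.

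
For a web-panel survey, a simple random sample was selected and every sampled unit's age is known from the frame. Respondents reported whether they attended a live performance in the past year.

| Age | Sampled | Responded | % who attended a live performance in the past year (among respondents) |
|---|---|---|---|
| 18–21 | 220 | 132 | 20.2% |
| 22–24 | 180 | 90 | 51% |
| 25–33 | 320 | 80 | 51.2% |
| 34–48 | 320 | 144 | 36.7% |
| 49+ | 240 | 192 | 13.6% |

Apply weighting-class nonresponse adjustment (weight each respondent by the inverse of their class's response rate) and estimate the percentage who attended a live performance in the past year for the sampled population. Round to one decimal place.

Class response rates: 18–21 132/220 = 60%, 22–24 90/180 = 50%, 25–33 80/320 = 25%, 34–48 144/320 = 45%, 49+ 192/240 = 80%.
Weighting each respondent by the inverse class response rate inflates each class back to its sampled size, so the class weight is n_sampled:
  18–21: 220 × 20.2 = 4444
  22–24: 180 × 51 = 9180
  25–33: 320 × 51.2 = 16,384
  34–48: 320 × 36.7 = 11,744
  49+: 240 × 13.6 = 3264
Adjusted estimate = 45,016 / 1,280 = 35.1688 → 35.2%.

35.2%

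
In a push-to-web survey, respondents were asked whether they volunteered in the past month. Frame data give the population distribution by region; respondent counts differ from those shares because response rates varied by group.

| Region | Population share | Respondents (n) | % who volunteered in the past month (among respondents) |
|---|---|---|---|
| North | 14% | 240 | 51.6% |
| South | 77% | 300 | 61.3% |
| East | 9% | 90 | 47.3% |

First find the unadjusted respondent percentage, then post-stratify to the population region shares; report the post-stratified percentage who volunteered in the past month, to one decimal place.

Naive respondent-only estimate (weights = respondent counts):
  (240/630)×51.6 + (300/630)×61.3 + (90/630)×47.3 = 55.6048%
Post-stratifying to population shares instead:
  0.14×51.6 + 0.77×61.3 + 0.09×47.3 = 58.682%

58.7%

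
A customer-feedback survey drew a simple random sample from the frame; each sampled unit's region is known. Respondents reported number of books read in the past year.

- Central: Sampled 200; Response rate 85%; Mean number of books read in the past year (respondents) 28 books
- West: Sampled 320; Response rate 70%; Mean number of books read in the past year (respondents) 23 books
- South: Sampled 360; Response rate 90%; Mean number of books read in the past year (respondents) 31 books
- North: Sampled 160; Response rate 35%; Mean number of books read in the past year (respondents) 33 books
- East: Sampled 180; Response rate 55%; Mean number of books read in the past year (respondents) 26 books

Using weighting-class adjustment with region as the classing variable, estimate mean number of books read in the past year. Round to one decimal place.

Weighting each respondent by the inverse class response rate inflates each class back to its sampled size, so the class weight is n_sampled:
  Central: 200 × 28 = 5600
  West: 320 × 23 = 7360
  South: 360 × 31 = 11,160
  North: 160 × 33 = 5280
  East: 180 × 26 = 4680
Adjusted estimate = 34,080 / 1,220 = 27.9344 → 27.9.

27.9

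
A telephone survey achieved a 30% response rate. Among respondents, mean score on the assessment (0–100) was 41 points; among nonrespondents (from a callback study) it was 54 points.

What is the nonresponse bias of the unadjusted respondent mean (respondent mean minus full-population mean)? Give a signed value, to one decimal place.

-9.1

Nonresponse fraction = 1 − 0.3 = 0.7.
Bias = (nonresponse fraction) × (respondent mean − nonrespondent mean)
     = 0.7 × (41 − 54) = 0.7 × -13 = -9.1.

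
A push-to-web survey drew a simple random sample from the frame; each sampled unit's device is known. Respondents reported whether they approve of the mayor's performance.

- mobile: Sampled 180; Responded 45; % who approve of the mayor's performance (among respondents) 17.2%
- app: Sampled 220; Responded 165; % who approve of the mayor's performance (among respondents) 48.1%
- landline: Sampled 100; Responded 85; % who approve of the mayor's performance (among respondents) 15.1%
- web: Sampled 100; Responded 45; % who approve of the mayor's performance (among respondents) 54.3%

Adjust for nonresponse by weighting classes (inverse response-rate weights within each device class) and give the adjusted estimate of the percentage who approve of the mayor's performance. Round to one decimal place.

34.4%

Response rates by class: mobile 45/180 = 25%, app 165/220 = 75%, landline 85/100 = 85%, web 45/100 = 45%.
Weighting each respondent by the inverse class response rate inflates each class back to its sampled size, so the class weight is n_sampled:
  mobile: 180 × 17.2 = 3096
  app: 220 × 48.1 = 10,582
  landline: 100 × 15.1 = 1510
  web: 100 × 54.3 = 5430
Adjusted estimate = 20,618 / 600 = 34.3633 → 34.4%.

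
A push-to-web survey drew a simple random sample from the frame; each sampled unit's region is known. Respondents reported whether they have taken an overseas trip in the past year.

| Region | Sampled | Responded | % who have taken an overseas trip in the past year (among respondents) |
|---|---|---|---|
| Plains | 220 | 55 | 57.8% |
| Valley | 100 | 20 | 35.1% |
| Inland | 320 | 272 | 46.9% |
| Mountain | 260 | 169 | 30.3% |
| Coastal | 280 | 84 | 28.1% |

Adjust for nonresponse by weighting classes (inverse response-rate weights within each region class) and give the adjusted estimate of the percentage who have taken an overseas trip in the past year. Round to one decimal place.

39.8%

Class response rates: Plains 55/220 = 25%, Valley 20/100 = 20%, Inland 272/320 = 85%, Mountain 169/260 = 65%, Coastal 84/280 = 30%.
Each respondent's weight = sampled/responded in their class; summing within a class gives n_sampled, so:
  Plains: 220 × 57.8 = 12,716
  Valley: 100 × 35.1 = 3510
  Inland: 320 × 46.9 = 15,008
  Mountain: 260 × 30.3 = 7878
  Coastal: 280 × 28.1 = 7868
Adjusted estimate = 46,980 / 1,180 = 39.8136 → 39.8%.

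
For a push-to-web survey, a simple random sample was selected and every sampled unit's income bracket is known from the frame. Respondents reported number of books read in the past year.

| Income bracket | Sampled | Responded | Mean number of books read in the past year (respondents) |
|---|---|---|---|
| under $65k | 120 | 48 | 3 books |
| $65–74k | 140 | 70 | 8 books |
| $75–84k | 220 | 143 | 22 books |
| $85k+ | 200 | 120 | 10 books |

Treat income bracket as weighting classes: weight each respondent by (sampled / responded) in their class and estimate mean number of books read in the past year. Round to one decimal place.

Response rates by class: under $65k 48/120 = 40%, $65–74k 70/140 = 50%, $75–84k 143/220 = 65%, $85k+ 120/200 = 60%.
Each respondent's weight = sampled/responded in their class; summing within a class gives n_sampled, so:
  under $65k: 120 × 3 = 360
  $65–74k: 140 × 8 = 1120
  $75–84k: 220 × 22 = 4840
  $85k+: 200 × 10 = 2000
Adjusted estimate = 8320 / 680 = 12.2353 → 12.2.

12.2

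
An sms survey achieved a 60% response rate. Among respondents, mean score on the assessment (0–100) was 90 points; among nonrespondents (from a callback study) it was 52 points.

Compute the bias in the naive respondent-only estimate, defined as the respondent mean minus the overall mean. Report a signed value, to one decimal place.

+15.2

Nonresponse fraction = 1 − 0.6 = 0.4.
Bias = (nonresponse fraction) × (respondent mean − nonrespondent mean)
     = 0.4 × (90 − 52) = 0.4 × 38 = 15.2.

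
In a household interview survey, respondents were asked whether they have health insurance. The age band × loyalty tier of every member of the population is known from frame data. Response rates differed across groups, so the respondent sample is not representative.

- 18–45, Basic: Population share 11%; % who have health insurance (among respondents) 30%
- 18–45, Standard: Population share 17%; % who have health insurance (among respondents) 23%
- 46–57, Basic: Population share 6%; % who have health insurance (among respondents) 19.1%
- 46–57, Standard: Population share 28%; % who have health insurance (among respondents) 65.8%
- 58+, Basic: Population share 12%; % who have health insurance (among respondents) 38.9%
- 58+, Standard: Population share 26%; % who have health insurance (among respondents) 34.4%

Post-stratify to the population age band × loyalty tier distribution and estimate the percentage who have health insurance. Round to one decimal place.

40.4%

Reweight to the known age band × loyalty tier distribution:
  18–45, Basic: 0.11 × 30 = 3.3
  18–45, Standard: 0.17 × 23 = 3.91
  46–57, Basic: 0.06 × 19.1 = 1.146
  46–57, Standard: 0.28 × 65.8 = 18.424
  58+, Basic: 0.12 × 38.9 = 4.668
  58+, Standard: 0.26 × 34.4 = 8.944
Post-stratified estimate = 40.392 → 40.4%.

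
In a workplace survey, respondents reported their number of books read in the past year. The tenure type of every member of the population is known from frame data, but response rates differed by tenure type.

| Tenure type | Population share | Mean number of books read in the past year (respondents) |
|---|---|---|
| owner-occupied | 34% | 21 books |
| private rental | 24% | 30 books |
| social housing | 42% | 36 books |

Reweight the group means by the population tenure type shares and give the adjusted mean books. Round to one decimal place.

29.5

Weight each group's respondent value by its population share:
  owner-occupied: 0.34 × 21 = 7.14
  private rental: 0.24 × 30 = 7.2
  social housing: 0.42 × 36 = 15.12
Post-stratified estimate = 29.46 → 29.5.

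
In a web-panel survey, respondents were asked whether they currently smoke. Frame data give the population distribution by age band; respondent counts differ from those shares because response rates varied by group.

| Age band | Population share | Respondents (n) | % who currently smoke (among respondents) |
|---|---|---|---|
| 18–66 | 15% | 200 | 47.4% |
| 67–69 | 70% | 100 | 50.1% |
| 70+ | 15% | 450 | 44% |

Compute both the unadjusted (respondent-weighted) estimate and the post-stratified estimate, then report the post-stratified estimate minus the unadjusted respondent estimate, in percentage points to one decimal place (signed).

+3.1 percentage points

Without adjustment, the pooled respondent share is:
  (200/750)×47.4 + (100/750)×50.1 + (450/750)×44 = 45.72%
Reweighting by population age band shares:
  0.15×47.4 + 0.7×50.1 + 0.15×44 = 48.78%
Difference = 48.78 − 45.72 = 3.06 pp.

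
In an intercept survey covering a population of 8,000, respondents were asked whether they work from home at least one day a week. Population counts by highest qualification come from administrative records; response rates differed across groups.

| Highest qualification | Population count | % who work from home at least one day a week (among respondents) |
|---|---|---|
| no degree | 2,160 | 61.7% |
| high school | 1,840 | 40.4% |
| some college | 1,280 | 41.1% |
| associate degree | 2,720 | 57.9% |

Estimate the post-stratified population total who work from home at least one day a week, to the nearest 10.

Each cell contributes its population count × the respondent rate:
  no degree: 2,160 × 61.7% = 1332.72
  high school: 1,840 × 40.4% = 743.36
  some college: 1,280 × 41.1% = 526.08
  associate degree: 2,720 × 57.9% = 1574.88
Estimated total = 4177.04 → 4,180.

4,180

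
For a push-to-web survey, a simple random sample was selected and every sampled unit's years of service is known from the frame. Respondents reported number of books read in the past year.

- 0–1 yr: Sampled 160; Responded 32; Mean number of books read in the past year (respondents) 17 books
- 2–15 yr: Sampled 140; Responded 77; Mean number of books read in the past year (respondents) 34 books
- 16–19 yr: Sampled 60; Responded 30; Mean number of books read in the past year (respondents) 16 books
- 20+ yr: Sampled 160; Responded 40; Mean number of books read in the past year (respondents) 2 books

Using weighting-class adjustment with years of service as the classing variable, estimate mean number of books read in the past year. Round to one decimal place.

16.8

Class response rates: 0–1 yr 32/160 = 20%, 2–15 yr 77/140 = 55%, 16–19 yr 30/60 = 50%, 20+ yr 40/160 = 25%.
With weight = n_sampled/n_responded per class, the weighted class total is n_sampled:
  0–1 yr: 160 × 17 = 2720
  2–15 yr: 140 × 34 = 4760
  16–19 yr: 60 × 16 = 960
  20+ yr: 160 × 2 = 320
Adjusted estimate = 8760 / 520 = 16.8462 → 16.8.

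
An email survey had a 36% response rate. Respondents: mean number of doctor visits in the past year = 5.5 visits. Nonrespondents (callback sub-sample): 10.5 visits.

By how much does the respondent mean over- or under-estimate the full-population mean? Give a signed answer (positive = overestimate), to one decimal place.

Nonresponse fraction = 1 − 0.36 = 0.64.
Bias = (nonresponse fraction) × (respondent mean − nonrespondent mean)
     = 0.64 × (5.5 − 10.5) = 0.64 × -5 = -3.2.

-3.2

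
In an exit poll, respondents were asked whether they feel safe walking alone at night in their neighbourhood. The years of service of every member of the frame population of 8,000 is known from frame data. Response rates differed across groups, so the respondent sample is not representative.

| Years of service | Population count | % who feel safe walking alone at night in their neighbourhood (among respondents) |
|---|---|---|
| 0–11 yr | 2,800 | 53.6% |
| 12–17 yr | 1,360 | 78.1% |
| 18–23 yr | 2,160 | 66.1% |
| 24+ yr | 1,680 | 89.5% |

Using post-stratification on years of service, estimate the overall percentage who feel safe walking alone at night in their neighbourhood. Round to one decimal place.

Each cell contributes population-share × respondent value:
  0–11 yr: (2,800/8,000) × 53.6 = 18.76
  12–17 yr: (1,360/8,000) × 78.1 = 13.277
  18–23 yr: (2,160/8,000) × 66.1 = 17.847
  24+ yr: (1,680/8,000) × 89.5 = 18.795
Post-stratified estimate = 68.679 → 68.7%.

68.7%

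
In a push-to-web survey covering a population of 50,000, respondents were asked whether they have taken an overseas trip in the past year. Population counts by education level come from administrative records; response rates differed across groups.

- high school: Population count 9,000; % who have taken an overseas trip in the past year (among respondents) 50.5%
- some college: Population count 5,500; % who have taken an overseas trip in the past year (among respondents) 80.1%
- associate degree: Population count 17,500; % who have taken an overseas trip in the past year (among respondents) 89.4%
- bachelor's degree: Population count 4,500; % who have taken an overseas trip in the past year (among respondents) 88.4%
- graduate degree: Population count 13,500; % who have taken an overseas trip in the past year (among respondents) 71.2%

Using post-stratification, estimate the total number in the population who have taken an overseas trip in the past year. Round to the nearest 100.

Apply each group's respondent rate to its population count:
  high school: 9,000 × 50.5% = 4545
  some college: 5,500 × 80.1% = 4405.5
  associate degree: 17,500 × 89.4% = 15,645
  bachelor's degree: 4,500 × 88.4% = 3978
  graduate degree: 13,500 × 71.2% = 9612
Estimated total = 38185.5 → 38,200.

38,200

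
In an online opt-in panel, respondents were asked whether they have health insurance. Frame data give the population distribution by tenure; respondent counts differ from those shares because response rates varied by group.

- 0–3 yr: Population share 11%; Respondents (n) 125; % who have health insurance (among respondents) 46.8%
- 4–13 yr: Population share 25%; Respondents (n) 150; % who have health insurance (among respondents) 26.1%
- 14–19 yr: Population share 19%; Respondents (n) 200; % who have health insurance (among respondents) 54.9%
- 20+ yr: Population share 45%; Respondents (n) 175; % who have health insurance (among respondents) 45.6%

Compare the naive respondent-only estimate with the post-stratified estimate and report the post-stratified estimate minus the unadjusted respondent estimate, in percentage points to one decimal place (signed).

Without adjustment, the pooled respondent share is:
  (125/650)×46.8 + (150/650)×26.1 + (200/650)×54.9 + (175/650)×45.6 = 44.1923%
Reweighting by population tenure shares:
  0.11×46.8 + 0.25×26.1 + 0.19×54.9 + 0.45×45.6 = 42.624%
Difference = 42.624 − 44.1923 = -1.5683 pp.

-1.6 percentage points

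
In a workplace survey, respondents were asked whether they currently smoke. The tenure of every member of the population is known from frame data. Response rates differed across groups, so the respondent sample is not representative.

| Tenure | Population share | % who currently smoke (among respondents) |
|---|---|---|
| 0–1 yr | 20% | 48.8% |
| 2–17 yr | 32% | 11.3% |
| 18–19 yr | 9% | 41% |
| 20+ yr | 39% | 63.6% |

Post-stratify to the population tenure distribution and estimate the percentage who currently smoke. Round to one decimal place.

41.9%

Each cell contributes population-share × respondent value:
  0–1 yr: 0.2 × 48.8 = 9.76
  2–17 yr: 0.32 × 11.3 = 3.616
  18–19 yr: 0.09 × 41 = 3.69
  20+ yr: 0.39 × 63.6 = 24.804
Post-stratified estimate = 41.87 → 41.9%.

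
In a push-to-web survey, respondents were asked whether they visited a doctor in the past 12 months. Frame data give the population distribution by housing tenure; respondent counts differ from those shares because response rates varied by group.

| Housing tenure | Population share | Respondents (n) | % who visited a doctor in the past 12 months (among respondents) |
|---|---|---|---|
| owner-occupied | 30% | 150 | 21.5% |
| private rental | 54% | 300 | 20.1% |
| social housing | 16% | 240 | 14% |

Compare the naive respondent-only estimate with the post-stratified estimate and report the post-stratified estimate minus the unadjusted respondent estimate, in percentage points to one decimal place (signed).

+1.3 percentage points

Without adjustment, the pooled respondent share is:
  (150/690)×21.5 + (300/690)×20.1 + (240/690)×14 = 18.2826%
Post-stratified estimate weights by population shares:
  0.3×21.5 + 0.54×20.1 + 0.16×14 = 19.544%
Difference = 19.544 − 18.2826 = 1.2614 pp.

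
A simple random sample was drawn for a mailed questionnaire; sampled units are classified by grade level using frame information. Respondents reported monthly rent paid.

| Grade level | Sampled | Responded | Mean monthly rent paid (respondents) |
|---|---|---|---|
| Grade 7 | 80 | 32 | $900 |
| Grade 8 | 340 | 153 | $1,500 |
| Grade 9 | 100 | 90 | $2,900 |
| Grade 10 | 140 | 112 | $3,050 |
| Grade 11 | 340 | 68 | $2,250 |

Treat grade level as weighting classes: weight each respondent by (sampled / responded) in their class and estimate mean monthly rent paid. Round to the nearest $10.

Class response rates: Grade 7 32/80 = 40%, Grade 8 153/340 = 45%, Grade 9 90/100 = 90%, Grade 10 112/140 = 80%, Grade 11 68/340 = 20%.
With weight = n_sampled/n_responded per class, the weighted class total is n_sampled:
  Grade 7: 80 × 900 = 72,000
  Grade 8: 340 × 1500 = 510,000
  Grade 9: 100 × 2900 = 290,000
  Grade 10: 140 × 3050 = 427,000
  Grade 11: 340 × 2250 = 765,000
Adjusted estimate = 2,064,000 / 1,000 = 2064 → $2,060.

$2,060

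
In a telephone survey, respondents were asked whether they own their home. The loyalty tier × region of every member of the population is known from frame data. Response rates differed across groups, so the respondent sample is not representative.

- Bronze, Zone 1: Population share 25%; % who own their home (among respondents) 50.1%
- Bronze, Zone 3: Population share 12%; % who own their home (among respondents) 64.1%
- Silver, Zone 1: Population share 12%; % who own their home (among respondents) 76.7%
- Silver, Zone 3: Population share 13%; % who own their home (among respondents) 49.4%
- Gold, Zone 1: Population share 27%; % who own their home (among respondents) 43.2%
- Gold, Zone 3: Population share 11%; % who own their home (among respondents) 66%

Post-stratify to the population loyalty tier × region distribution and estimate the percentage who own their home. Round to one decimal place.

Weight each group's respondent value by its population share:
  Bronze, Zone 1: 0.25 × 50.1 = 12.525
  Bronze, Zone 3: 0.12 × 64.1 = 7.692
  Silver, Zone 1: 0.12 × 76.7 = 9.204
  Silver, Zone 3: 0.13 × 49.4 = 6.422
  Gold, Zone 1: 0.27 × 43.2 = 11.664
  Gold, Zone 3: 0.11 × 66 = 7.26
Post-stratified estimate = 54.767 → 54.8%.

54.8%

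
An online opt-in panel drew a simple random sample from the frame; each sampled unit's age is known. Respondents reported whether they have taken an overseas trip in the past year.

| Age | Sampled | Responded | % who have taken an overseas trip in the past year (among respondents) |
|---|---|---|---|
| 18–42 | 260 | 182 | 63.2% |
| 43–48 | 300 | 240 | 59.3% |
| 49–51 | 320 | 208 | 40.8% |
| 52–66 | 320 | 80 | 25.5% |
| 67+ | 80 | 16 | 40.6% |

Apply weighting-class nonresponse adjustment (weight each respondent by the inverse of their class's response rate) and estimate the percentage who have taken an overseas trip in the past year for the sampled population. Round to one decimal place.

Class response rates: 18–42 182/260 = 70%, 43–48 240/300 = 80%, 49–51 208/320 = 65%, 52–66 80/320 = 25%, 67+ 16/80 = 20%.
With weight = n_sampled/n_responded per class, the weighted class total is n_sampled:
  18–42: 260 × 63.2 = 16,432
  43–48: 300 × 59.3 = 17,790
  49–51: 320 × 40.8 = 13,056
  52–66: 320 × 25.5 = 8160
  67+: 80 × 40.6 = 3248
Adjusted estimate = 58,686 / 1,280 = 45.8484 → 45.8%.

45.8%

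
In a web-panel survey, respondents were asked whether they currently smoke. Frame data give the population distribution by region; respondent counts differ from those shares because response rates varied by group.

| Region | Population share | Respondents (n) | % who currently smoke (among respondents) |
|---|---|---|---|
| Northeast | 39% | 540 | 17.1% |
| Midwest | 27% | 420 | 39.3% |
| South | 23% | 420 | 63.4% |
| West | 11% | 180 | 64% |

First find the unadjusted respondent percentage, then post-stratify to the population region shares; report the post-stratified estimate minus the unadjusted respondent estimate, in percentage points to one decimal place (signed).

Naive respondent-only estimate (weights = respondent counts):
  (540/1560)×17.1 + (420/1560)×39.3 + (420/1560)×63.4 + (180/1560)×64 = 40.9538%
Reweighting by population region shares:
  0.39×17.1 + 0.27×39.3 + 0.23×63.4 + 0.11×64 = 38.902%
Difference = 38.902 − 40.9538 = -2.0518 pp.

-2.1 percentage points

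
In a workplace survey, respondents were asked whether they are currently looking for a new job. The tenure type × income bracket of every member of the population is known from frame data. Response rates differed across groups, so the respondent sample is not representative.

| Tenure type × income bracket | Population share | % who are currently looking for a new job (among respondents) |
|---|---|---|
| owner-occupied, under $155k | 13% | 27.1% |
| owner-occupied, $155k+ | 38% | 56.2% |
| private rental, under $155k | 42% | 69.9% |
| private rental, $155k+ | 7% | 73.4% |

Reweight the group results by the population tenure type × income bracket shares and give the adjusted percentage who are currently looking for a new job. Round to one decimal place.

59.4%

Each cell contributes population-share × respondent value:
  owner-occupied, under $155k: 0.13 × 27.1 = 3.523
  owner-occupied, $155k+: 0.38 × 56.2 = 21.356
  private rental, under $155k: 0.42 × 69.9 = 29.358
  private rental, $155k+: 0.07 × 73.4 = 5.138
Post-stratified estimate = 59.375 → 59.4%.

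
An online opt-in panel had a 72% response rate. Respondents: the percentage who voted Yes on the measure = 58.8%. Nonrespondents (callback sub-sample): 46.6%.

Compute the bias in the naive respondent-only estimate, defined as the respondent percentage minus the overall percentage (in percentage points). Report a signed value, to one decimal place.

Nonresponse fraction = 1 − 0.72 = 0.28.
Bias = (nonresponse fraction) × (respondent percentage − nonrespondent percentage)
     = 0.28 × (58.8 − 46.6) = 0.28 × 12.2 = 3.416.

+3.4 percentage points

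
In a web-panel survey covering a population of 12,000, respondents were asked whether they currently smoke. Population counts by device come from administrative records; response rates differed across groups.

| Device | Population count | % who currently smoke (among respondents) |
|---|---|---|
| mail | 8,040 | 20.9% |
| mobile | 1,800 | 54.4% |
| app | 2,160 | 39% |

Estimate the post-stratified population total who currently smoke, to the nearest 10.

3,500

Apply each group's respondent rate to its population count:
  mail: 8,040 × 20.9% = 1680.36
  mobile: 1,800 × 54.4% = 979.2
  app: 2,160 × 39% = 842.4
Estimated total = 3501.96 → 3,500.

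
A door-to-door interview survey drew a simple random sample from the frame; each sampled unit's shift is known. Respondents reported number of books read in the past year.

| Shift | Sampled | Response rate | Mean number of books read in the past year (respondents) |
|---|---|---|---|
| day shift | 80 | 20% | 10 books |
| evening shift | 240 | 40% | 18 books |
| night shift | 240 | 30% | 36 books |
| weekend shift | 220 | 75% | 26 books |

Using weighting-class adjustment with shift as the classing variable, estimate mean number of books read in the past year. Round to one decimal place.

With weight = n_sampled/n_responded per class, the weighted class total is n_sampled:
  day shift: 80 × 10 = 800
  evening shift: 240 × 18 = 4320
  night shift: 240 × 36 = 8640
  weekend shift: 220 × 26 = 5720
Adjusted estimate = 19,480 / 780 = 24.9744 → 25.0.

25.0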